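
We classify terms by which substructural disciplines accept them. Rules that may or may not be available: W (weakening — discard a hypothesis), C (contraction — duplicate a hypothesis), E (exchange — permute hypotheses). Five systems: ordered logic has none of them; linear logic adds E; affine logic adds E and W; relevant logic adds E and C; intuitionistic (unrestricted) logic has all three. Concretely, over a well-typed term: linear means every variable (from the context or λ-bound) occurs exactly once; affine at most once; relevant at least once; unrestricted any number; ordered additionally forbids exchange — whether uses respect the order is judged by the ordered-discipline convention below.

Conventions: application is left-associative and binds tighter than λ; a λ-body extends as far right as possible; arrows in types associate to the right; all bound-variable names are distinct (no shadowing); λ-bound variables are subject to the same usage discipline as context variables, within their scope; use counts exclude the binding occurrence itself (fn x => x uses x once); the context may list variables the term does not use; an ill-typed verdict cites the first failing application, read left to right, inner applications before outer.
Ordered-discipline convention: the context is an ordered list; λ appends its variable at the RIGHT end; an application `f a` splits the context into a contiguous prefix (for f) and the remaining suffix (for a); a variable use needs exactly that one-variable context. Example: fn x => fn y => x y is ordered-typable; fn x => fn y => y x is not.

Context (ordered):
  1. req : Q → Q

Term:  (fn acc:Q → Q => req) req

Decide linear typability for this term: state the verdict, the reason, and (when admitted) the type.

no — repeated use of req ×2; unused: acc — weakening required
use counts: req ×2; acc [bound] ×0
use order (left to right): req, req
typing: well-typed — term : Q → Q
all disciplines: ordered ✗; linear ✗; affine ✗; relevant ✗; unrestricted ✓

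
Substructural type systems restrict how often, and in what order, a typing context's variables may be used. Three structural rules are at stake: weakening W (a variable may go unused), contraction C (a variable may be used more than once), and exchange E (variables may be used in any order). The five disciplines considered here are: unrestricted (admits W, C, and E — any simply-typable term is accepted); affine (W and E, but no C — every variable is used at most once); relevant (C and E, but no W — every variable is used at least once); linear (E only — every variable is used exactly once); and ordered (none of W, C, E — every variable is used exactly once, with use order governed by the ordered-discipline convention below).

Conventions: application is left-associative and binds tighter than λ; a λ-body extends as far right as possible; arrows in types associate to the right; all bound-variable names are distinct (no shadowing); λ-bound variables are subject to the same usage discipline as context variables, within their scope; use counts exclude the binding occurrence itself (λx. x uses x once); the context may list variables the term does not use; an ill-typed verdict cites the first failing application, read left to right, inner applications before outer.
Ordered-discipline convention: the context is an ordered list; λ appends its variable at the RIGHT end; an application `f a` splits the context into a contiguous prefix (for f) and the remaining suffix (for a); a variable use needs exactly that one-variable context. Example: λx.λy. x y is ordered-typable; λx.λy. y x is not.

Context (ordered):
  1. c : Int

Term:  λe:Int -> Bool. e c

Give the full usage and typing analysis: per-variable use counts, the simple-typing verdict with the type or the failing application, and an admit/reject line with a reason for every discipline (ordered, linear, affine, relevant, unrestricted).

use counts: c: 1×, e [bound]: 1×
order of uses: e, c
typing: well-typed — term : (Int -> Bool) -> Bool
ordered: ✗, no ordered split (uses run e, c)
linear: ✓, each of c, e used exactly once
affine: ✓, c, e: no repeats, contraction unneeded
relevant: ✓, at least one use each (c, e)
unrestricted: ✓, type-checks ((Int -> Bool) -> Bool) and nothing is barred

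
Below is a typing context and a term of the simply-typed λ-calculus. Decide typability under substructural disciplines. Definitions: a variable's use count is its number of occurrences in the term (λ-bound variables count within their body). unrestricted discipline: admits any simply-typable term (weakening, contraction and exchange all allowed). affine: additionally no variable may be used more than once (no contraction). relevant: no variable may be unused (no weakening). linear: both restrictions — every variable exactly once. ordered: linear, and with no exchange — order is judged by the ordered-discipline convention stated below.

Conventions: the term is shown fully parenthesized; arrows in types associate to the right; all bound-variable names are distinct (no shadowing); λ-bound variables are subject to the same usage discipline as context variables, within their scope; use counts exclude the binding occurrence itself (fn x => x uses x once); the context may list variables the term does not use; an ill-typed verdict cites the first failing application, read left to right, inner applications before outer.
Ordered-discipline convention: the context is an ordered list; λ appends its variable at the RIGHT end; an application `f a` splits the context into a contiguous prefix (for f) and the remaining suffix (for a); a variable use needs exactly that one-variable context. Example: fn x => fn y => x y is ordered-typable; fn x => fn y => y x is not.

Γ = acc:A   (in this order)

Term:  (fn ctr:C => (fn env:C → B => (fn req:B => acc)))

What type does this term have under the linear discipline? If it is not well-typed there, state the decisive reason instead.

not well-typed under linear — ctr, env, req never used (weakening)
variable uses: acc: 1, ctr (λ-bound): 0, env (λ-bound): 0, req (λ-bound): 0
order of uses: acc
typing: well-typed at C → (C → B) → B → A
summary: ordered ✗ | linear ✗ | affine ✓ | relevant ✗ | unrestricted ✓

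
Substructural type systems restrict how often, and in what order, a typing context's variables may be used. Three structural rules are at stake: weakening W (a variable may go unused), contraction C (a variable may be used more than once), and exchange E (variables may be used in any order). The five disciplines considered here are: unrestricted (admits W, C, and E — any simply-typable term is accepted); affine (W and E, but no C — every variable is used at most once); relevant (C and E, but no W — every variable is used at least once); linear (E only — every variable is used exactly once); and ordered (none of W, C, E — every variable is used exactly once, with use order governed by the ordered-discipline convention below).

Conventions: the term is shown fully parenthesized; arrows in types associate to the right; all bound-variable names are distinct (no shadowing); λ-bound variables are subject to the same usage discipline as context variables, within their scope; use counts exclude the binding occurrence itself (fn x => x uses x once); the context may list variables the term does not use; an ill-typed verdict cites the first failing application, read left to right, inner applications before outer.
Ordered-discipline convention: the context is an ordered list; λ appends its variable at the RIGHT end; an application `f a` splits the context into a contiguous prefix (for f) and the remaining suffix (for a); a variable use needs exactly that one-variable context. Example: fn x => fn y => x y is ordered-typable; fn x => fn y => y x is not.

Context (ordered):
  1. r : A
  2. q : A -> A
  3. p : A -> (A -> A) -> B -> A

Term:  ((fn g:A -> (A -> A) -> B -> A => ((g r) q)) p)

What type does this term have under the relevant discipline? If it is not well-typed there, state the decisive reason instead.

term : B -> A
counts: r=1; q=1; p=1; g (λ-bound)=1
uses in reading order: g, r, q, p
typing: the term checks, with type B -> A
all disciplines: ordered ✗, linear ✓, affine ✓, relevant ✓, unrestricted ✓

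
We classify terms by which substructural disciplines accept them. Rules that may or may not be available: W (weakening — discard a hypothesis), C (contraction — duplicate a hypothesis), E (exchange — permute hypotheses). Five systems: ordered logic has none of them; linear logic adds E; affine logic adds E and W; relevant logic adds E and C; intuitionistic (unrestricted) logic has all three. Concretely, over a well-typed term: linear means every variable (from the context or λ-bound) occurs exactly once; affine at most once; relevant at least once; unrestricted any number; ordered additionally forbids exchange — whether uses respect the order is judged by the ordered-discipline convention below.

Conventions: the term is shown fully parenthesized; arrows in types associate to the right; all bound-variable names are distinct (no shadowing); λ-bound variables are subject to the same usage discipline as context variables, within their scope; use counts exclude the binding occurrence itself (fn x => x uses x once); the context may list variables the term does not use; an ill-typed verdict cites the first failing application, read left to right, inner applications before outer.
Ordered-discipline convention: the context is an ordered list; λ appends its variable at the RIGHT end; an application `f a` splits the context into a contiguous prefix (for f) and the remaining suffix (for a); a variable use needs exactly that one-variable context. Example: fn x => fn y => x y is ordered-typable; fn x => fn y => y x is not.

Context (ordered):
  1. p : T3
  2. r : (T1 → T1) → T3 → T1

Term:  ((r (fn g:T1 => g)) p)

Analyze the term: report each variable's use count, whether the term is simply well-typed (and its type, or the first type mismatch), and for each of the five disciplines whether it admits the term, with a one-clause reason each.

counts: p: 1; r: 1; g (bound): 1
order of uses: r, g, p
typing: well-typed — term : T1
ordered: ✗ — no contiguous prefix/suffix split fits r, g, p
linear: ✓ — exactly-once usage across p, r, g
affine: ✓ — p, r, g: no repeats, contraction unneeded
relevant: ✓ — every one of p, r, g appears
unrestricted: ✓ — well-typed at T1; no restrictions here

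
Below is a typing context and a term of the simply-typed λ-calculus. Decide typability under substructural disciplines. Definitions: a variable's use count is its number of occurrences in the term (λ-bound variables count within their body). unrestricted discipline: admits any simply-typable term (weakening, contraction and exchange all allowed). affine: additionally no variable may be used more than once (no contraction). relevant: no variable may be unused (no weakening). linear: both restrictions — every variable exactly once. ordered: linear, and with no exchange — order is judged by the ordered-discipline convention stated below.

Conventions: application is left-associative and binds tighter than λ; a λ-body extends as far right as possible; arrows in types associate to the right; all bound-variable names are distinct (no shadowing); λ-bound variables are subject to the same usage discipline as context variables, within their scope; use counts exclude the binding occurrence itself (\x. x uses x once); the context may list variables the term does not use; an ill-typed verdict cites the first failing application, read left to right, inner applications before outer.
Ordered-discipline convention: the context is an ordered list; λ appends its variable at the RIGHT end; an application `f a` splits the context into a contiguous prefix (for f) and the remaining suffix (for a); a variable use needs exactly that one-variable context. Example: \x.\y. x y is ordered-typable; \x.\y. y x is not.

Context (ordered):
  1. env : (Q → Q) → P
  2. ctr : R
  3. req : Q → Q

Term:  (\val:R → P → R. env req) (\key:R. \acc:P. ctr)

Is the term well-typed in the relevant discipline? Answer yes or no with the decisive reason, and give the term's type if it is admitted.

no — val, key, acc never used (weakening)
usage: env: 1; ctr: 1; req: 1; val (bound): 0; key (bound): 0; acc (bound): 0
order of uses: env, req, ctr
typing: well-typed at P
all disciplines: ordered ✗ · linear ✗ · affine ✓ · relevant ✗ · unrestricted ✓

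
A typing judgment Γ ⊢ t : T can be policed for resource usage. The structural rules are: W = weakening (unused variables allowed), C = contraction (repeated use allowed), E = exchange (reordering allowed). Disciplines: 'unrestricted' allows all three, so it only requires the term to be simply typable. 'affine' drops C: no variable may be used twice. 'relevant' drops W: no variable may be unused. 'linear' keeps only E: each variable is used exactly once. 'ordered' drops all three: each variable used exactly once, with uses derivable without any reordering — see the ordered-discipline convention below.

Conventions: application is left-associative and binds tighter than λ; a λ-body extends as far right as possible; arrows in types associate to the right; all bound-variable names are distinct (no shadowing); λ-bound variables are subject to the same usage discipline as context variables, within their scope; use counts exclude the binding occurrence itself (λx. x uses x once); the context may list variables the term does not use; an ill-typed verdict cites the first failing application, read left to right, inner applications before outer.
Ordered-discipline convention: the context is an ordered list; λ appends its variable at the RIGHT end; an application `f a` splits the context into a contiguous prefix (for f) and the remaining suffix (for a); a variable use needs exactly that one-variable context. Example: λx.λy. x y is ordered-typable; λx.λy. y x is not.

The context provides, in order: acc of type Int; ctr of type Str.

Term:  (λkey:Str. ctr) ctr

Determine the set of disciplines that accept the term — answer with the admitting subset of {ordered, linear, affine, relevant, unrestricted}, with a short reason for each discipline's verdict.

accepted by: unrestricted
variable uses: acc ×0; ctr ×2; key (λ-bound) ×0
left-to-right use order: ctr, ctr
typing: well-typed — term : Str
ordered: ✗ — ctr ×2 used more than once (contraction); acc, key left unused
linear: ✗ — ctr ×2 used more than once (contraction); acc, key left unused
affine: ✗ — ctr ×2 used more than once (contraction)
relevant: ✗ — acc, key left unused
unrestricted: ✓ — type-checks (Str) and nothing is barred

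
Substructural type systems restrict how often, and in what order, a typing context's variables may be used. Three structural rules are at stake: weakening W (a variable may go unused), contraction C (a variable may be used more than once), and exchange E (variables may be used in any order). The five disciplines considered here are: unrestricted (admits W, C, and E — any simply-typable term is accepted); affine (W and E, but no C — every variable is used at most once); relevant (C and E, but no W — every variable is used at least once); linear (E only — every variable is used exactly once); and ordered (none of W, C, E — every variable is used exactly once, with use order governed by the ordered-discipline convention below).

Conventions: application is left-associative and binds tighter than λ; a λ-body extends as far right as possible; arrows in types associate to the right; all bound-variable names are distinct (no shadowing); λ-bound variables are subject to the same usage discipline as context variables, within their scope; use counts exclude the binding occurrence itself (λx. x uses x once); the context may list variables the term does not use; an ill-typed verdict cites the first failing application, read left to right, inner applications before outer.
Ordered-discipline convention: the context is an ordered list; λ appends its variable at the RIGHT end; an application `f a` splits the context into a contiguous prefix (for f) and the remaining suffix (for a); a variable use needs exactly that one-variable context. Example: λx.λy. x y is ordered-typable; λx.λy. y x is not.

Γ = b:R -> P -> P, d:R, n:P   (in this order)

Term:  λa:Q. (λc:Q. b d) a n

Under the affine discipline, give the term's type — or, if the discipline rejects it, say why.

term : Q -> P
use counts: b: 1, d: 1, n: 1, a (λ-bound): 1, c (λ-bound): 0
left-to-right use order: b, d, a, n
typing: well-typed at Q -> P
per-discipline verdicts: ordered ✗, linear ✗, affine ✓, relevant ✗, unrestricted ✓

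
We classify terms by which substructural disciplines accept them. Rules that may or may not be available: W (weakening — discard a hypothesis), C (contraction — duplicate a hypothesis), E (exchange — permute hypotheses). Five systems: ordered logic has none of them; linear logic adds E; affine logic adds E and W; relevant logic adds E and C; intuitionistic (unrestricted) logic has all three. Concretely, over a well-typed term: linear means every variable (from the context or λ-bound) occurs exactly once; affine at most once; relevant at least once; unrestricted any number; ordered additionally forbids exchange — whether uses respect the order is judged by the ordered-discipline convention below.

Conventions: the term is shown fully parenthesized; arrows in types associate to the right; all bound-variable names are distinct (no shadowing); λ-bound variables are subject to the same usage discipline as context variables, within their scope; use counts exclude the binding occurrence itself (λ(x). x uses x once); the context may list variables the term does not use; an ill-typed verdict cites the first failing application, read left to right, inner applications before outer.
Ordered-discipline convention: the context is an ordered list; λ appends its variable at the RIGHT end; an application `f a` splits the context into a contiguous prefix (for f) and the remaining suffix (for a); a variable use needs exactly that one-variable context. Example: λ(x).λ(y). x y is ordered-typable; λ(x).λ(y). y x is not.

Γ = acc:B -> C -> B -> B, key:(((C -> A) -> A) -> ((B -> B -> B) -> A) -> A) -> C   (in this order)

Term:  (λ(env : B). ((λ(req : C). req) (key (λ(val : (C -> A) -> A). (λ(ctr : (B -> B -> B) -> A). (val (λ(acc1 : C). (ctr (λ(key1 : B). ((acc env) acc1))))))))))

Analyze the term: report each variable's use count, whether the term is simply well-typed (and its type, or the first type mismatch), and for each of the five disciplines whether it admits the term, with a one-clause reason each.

variable uses: acc ×1, key ×1, env [bound] ×1, req [bound] ×1, val [bound] ×1, ctr [bound] ×1, acc1 [bound] ×1, key1 [bound] ×0
uses in reading order: req, key, val, ctr, acc, env, acc1
typing: well-typed — term : B -> C
ordered: ✗ — unused: key1 — weakening required
linear: ✗ — unused: key1 — weakening required
affine: ✓ — no duplicate uses among acc, key, env, req, val, ctr, acc1, key1
relevant: ✗ — unused: key1 — weakening required
unrestricted: ✓ — simply typable at B -> C; W, C, E all held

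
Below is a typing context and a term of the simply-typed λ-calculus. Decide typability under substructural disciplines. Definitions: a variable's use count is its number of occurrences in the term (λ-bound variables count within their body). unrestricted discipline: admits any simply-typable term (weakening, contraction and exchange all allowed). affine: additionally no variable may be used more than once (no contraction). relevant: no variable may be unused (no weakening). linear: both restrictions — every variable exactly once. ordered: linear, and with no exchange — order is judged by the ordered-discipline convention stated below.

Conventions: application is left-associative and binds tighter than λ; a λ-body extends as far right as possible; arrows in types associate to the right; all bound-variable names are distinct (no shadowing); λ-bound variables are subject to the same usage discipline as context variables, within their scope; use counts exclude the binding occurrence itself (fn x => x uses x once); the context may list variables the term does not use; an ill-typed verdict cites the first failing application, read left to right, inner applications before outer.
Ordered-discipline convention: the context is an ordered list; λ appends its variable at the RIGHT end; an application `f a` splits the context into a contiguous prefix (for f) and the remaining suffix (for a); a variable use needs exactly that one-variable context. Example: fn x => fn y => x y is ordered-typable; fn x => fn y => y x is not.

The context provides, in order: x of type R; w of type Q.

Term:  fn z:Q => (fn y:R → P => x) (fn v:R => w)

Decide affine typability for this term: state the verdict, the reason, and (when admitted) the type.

no — fails simple typing
variable uses: x: 1; w: 1; z [bound]: 0; y [bound]: 0; v [bound]: 0
use order (left to right): x, w
typing: ill-typed: an application expects R → P but receives R → Q
all disciplines: ordered ✗, linear ✗, affine ✗, relevant ✗, unrestricted ✗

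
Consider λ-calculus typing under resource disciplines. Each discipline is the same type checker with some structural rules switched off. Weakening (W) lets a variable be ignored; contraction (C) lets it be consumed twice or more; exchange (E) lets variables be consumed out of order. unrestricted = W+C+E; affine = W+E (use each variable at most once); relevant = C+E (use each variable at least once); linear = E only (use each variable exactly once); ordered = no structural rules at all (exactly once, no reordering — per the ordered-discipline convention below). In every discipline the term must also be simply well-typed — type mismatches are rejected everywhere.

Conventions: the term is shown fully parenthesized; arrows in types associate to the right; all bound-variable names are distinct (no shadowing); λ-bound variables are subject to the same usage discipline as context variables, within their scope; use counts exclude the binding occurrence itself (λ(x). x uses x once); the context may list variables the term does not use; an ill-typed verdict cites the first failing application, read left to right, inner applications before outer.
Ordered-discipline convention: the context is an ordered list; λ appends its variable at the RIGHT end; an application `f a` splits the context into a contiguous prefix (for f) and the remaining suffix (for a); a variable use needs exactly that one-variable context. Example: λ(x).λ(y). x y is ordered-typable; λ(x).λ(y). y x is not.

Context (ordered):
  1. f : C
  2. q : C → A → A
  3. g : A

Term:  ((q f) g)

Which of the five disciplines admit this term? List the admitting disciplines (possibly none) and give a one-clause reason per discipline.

accepted by: linear, affine, relevant, unrestricted
variable uses: f ×1, q ×1, g ×1
use order (left to right): q, f, g
typing: the term checks, with type A
ordered: ✗, no contiguous prefix/suffix split fits q, f, g
linear: ✓, each of f, q, g used exactly once
affine: ✓, no duplicate uses among f, q, g
relevant: ✓, at least one use each (f, q, g)
unrestricted: ✓, simply typable at A; W, C, E all held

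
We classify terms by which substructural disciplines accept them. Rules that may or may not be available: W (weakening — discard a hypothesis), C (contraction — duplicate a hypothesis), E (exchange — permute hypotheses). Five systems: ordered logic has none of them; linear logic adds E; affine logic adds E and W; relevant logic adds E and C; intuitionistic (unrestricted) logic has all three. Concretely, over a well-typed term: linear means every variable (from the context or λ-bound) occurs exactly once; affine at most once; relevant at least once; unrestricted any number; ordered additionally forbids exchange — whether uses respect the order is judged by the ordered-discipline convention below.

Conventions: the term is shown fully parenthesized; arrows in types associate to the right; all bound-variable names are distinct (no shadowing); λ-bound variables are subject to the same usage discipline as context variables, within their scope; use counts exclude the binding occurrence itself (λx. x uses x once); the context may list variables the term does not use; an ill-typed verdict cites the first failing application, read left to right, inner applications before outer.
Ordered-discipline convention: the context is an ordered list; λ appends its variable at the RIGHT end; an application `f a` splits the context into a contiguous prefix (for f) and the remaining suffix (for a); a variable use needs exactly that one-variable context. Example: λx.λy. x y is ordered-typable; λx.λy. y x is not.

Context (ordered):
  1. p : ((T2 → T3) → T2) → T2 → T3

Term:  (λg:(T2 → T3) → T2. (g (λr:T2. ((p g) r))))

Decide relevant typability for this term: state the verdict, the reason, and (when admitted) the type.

yes — none of p, g, r goes unused; term : ((T2 → T3) → T2) → T2
variable uses: p: 1, g (bound): 2, r (bound): 1
uses in reading order: g, p, g, r
typing: the term checks, with type ((T2 → T3) → T2) → T2
across the five disciplines: ordered ✗ | linear ✗ | affine ✗ | relevant ✓ | unrestricted ✓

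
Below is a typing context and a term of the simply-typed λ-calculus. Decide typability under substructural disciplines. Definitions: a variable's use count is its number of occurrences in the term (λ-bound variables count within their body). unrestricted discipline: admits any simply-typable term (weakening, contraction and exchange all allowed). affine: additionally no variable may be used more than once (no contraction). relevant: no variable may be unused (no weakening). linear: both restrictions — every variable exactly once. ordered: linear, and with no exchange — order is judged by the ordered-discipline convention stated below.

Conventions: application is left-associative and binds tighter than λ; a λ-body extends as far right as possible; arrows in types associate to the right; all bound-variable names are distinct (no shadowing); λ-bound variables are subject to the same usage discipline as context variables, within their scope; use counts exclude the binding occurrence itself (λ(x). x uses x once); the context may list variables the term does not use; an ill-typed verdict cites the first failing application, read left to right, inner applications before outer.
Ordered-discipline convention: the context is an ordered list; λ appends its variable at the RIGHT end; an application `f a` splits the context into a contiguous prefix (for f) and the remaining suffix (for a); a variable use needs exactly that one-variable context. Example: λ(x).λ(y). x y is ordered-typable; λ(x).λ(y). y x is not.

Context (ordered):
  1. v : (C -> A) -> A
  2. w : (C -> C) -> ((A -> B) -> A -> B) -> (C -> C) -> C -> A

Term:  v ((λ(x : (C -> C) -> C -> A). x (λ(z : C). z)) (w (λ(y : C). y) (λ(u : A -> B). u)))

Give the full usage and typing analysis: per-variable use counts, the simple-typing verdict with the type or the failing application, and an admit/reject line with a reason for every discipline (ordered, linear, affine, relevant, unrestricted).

use counts: v: 1×; w: 1×; x (λ-bound): 1×; z (λ-bound): 1×; y (λ-bound): 1×; u (λ-bound): 1×
use order (left to right): v, x, z, w, y, u
typing: the term checks, with type A
ordered: ✓, v, w, x, z, y, u: once each, no exchange needed
linear: ✓, exactly-once usage across v, w, x, z, y, u
affine: ✓, no duplicate uses among v, w, x, z, y, u
relevant: ✓, every one of v, w, x, z, y, u appears
unrestricted: ✓, typability at A is all that's needed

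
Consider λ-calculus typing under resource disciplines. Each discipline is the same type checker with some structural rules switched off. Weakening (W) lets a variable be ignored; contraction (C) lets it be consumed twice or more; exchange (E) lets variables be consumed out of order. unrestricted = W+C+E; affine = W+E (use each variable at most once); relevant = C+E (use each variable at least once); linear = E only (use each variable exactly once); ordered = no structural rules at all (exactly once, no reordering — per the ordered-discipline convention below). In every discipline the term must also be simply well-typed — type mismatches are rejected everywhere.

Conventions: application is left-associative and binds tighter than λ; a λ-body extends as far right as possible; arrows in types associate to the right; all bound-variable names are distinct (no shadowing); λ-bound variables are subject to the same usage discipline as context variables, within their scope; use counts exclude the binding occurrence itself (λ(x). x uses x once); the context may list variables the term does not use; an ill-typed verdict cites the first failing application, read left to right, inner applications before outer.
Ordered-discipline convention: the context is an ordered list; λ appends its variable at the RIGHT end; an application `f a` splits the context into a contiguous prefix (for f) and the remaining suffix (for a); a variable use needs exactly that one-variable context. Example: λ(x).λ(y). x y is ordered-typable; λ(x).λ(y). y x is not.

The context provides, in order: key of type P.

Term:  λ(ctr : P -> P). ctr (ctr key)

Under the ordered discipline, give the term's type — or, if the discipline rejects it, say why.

not well-typed under ordered — uses contraction: ctr ×2
use counts: key ×1; ctr (λ-bound) ×2
use order (left to right): ctr, ctr, key
typing: well-typed — term : (P -> P) -> P
summary: ordered ✗, linear ✗, affine ✗, relevant ✓, unrestricted ✓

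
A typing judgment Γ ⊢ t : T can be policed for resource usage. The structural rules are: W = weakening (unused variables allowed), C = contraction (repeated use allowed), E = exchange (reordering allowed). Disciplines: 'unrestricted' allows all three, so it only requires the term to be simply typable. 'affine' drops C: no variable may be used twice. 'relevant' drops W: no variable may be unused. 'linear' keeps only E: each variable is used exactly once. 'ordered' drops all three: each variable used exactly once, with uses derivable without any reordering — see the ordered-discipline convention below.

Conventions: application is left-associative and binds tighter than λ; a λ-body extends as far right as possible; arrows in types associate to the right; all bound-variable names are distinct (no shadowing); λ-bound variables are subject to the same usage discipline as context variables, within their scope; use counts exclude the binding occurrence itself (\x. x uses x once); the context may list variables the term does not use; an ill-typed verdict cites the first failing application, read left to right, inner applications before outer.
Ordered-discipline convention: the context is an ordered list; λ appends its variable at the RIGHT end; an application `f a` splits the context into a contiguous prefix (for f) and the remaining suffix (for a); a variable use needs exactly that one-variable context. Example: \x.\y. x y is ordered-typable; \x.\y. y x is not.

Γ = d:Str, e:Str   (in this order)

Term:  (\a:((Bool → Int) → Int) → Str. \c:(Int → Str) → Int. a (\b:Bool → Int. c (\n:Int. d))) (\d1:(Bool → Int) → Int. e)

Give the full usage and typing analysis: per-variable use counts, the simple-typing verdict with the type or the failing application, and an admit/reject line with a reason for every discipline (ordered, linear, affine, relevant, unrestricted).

usage: d ×1; e ×1; a [bound] ×1; c [bound] ×1; b [bound] ×0; n [bound] ×0; d1 [bound] ×0
uses in reading order: a, c, d, e
typing: well-typed at ((Int → Str) → Int) → Str
ordered: ✗ — b, n, d1 left unused
linear: ✗ — b, n, d1 left unused
affine: ✓ — no duplicate uses among d, e, a, c, b, n, d1
relevant: ✗ — b, n, d1 left unused
unrestricted: ✓ — simply typable at ((Int → Str) → Int) → Str; W, C, E all held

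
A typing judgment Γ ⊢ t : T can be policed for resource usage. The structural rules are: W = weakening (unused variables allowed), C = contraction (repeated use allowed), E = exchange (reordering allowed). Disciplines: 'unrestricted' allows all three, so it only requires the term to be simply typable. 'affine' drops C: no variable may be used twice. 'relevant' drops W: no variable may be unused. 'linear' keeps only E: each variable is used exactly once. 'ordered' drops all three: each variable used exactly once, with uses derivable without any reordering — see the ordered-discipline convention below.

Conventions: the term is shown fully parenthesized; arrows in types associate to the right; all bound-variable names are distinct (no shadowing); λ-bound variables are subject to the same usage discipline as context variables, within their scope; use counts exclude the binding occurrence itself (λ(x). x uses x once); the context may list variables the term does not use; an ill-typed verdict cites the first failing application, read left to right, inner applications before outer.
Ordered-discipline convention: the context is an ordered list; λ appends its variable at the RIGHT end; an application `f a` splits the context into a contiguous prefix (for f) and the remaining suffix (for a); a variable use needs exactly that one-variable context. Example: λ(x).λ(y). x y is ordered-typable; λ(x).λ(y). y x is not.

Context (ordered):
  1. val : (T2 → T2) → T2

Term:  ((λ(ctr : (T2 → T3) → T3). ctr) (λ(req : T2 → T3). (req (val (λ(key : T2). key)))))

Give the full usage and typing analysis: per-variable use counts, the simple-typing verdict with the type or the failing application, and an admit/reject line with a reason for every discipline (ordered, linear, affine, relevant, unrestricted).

variable uses: val=1; ctr [bound]=1; req [bound]=1; key [bound]=1
left-to-right use order: ctr, req, val, key
typing: the term checks, with type (T2 → T3) → T3
ordered: ✗, needs exchange: uses follow ctr, req, val, key
linear: ✓, exactly-once usage across val, ctr, req, key
affine: ✓, no duplicate uses among val, ctr, req, key
relevant: ✓, every one of val, ctr, req, key appears
unrestricted: ✓, typability at (T2 → T3) → T3 is all that's needed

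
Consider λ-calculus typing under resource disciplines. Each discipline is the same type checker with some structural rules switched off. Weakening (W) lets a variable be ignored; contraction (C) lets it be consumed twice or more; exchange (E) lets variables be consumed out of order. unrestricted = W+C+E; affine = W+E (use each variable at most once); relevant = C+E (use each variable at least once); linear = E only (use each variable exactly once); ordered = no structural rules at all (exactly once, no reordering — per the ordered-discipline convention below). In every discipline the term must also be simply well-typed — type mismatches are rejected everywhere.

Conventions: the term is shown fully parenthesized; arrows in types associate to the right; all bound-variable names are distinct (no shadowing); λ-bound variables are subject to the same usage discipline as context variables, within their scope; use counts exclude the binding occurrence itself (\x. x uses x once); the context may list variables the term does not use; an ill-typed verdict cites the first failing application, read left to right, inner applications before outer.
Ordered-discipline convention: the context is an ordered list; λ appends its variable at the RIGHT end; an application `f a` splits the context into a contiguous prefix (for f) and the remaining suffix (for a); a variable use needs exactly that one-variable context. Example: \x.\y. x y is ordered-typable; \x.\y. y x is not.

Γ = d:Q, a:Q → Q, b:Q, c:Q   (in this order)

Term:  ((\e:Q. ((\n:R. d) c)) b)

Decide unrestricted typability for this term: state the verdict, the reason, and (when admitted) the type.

no — the type mismatch rejects it
counts: d: 1; a: 0; b: 1; c: 1; e [bound]: 0; n [bound]: 0
uses in reading order: d, c, b
typing: ill-typed: argument of type Q where R is required
per-discipline verdicts: ordered ✗; linear ✗; affine ✗; relevant ✗; unrestricted ✗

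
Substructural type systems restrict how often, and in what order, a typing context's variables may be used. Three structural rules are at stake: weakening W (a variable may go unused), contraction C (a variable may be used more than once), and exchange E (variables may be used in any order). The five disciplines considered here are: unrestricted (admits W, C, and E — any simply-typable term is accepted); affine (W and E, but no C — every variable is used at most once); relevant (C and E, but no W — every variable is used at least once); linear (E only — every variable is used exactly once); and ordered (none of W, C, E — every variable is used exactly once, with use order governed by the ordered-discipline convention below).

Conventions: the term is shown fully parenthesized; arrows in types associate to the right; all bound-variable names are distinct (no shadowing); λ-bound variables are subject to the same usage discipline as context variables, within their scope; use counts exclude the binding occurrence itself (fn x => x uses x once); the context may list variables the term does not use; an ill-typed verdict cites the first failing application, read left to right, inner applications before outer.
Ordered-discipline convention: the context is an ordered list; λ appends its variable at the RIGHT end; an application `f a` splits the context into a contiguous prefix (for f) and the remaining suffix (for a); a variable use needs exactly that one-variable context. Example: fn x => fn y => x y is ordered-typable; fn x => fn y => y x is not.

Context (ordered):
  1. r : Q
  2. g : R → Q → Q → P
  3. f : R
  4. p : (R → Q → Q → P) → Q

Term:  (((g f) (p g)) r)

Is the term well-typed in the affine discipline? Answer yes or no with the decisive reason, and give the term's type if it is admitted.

no — needs contraction — g ×2
variable uses: r ×1, g ×2, f ×1, p ×1
left-to-right use order: g, f, p, g, r
typing: well-typed at P
all disciplines: ordered ✗; linear ✗; affine ✗; relevant ✓; unrestricted ✓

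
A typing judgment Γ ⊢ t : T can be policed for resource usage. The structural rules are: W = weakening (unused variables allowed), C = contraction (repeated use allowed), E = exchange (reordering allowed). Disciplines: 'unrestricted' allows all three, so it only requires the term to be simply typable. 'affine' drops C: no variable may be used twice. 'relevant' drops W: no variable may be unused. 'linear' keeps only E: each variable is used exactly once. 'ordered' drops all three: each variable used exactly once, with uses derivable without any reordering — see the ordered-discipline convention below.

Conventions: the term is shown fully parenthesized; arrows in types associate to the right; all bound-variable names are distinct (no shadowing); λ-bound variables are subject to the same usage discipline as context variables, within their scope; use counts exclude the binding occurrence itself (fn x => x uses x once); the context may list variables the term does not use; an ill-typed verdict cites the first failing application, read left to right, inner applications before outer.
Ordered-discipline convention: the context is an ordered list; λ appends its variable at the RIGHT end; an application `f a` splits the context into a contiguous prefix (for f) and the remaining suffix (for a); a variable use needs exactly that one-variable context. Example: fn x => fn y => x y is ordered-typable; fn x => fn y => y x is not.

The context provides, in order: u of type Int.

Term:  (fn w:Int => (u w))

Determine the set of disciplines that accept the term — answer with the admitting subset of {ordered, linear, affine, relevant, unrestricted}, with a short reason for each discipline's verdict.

accepted by: none
use counts: u: 1×; w (λ-bound): 1×
use order (left to right): u, w
typing: ill-typed: non-function type Int applied to an argument
ordered: ✗, not simply typable
linear: ✗, fails simple typing
affine: ✗, a type mismatch blocks all five
relevant: ✗, the type mismatch rejects it
unrestricted: ✗, not simply typable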